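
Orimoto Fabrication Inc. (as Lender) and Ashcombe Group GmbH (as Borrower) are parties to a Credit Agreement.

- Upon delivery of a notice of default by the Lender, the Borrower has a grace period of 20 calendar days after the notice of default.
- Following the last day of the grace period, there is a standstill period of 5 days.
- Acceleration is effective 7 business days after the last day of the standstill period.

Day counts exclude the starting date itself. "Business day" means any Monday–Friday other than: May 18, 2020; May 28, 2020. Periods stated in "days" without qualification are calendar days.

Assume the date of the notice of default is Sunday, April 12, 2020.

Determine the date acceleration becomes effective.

May 19, 2020

The last day of the grace period: April 12, 2020 + 20 days = May 2, 2020.
The last day of the standstill period: 5 calendar days after May 2, 2020 is May 7, 2020.
From Thursday, May 7, 2020, 7 business days (May 8, May 11, May 12, May 13, May 14, May 15, May 19, skipping weekends and the listed holiday on May 18) brings us to Tuesday, May 19, 2020, which is the date acceleration becomes effective.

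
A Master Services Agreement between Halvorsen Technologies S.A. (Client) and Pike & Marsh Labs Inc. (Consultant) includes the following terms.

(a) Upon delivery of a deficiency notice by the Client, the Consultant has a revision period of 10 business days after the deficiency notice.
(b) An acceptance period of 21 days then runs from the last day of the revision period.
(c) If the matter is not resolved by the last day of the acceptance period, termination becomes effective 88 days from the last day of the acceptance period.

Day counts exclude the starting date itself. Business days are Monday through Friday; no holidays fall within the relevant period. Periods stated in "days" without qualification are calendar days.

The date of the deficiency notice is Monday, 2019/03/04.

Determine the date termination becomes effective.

From Monday, 2019/03/04, 10 business days (Mar 5, Mar 6, Mar 7, Mar 8, Mar 11, Mar 12, Mar 13, Mar 14, Mar 15, Mar 18, skipping weekends) brings us to Monday, 2019/03/18, which is the last day of the revision period.
The last day of the acceptance period: 21 calendar days after 2019/03/18 is 2019/04/08.
The date termination becomes effective: 2019/04/08 + 88 days = 2019/07/05.

2019/07/05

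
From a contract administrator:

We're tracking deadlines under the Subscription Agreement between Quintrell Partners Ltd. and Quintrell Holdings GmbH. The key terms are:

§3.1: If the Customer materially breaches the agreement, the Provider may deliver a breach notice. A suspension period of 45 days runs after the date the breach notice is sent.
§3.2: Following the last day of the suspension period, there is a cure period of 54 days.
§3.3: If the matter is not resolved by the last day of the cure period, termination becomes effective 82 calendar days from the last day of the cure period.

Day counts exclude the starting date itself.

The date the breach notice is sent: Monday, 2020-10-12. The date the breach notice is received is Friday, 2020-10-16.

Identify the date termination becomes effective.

2021-04-11

The last day of the suspension period: 45 calendar days after 2020-10-12 is 2020-11-26.
Adding 54 calendar days to 2020-11-26 gives 2021-01-19, which is the last day of the cure period.
Adding 82 calendar days to 2021-01-19 gives 2021-04-11, which is the date termination becomes effective.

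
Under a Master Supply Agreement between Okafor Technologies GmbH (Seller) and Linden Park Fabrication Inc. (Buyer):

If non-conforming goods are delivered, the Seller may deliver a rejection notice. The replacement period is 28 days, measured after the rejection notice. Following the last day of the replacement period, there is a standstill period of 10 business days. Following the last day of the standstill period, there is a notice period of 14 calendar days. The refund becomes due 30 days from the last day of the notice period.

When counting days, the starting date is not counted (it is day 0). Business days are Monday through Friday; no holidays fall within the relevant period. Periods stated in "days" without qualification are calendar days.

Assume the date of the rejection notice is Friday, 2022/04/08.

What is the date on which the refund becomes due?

The last day of the replacement period: 2022/04/08 + 28 days = 2022/05/06.
The last day of the standstill period: counting 10 business days from Friday, 2022/05/06 (May 9, May 10, May 11, May 12, May 13, May 16, May 17, May 18, May 19, May 20, skipping weekends) reaches Friday, 2022/05/20.
The last day of the notice period: 2022/05/20 + 14 days = 2022/06/03.
Adding 30 calendar days to 2022/06/03 gives 2022/07/03, which is the date on which the refund becomes due.

2022/07/03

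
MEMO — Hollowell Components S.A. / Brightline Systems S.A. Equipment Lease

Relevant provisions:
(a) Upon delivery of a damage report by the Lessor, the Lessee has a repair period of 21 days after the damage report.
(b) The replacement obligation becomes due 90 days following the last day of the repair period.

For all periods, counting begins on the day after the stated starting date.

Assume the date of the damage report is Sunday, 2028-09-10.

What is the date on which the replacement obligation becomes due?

The last day of the repair period: 2028-09-10 + 21 days = 2028-10-01.
The date on which the replacement obligation becomes due: 90 calendar days after 2028-10-01 is 2028-12-30.

2028-12-30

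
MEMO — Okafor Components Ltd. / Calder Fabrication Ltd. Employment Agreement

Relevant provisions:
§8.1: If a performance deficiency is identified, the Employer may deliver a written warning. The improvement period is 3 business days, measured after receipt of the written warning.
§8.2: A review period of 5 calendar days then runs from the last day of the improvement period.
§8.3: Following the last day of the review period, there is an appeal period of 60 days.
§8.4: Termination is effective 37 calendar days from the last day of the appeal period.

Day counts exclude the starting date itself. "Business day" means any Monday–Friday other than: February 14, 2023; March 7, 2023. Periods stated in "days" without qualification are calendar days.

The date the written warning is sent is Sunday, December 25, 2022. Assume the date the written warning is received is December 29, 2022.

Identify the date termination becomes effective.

April 15, 2023

From Thursday, December 29, 2022, 3 business days (Dec 30, Jan 2, Jan 3, skipping weekends) brings us to Tuesday, January 3, 2023, which is the last day of the improvement period.
The last day of the review period: 5 calendar days after January 3, 2023 is January 8, 2023.
The last day of the appeal period: 60 calendar days after January 8, 2023 is March 9, 2023.
Adding 37 calendar days to March 9, 2023 gives April 15, 2023, which is the date termination becomes effective.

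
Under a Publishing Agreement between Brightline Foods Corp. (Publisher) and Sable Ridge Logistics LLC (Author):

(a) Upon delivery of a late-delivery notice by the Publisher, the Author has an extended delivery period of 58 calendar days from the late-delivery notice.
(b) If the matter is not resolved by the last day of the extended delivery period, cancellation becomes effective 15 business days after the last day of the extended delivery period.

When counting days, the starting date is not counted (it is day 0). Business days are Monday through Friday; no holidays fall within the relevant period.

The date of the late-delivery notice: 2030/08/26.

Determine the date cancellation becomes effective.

2030/11/13

The last day of the extended delivery period: 2030/08/26 + 58 days = 2030/10/23.
From Wednesday, 2030/10/23, 15 business days (Oct 24, Oct 25, Oct 28, Oct 29, …, Nov 11, Nov 12, Nov 13, skipping weekends) brings us to Wednesday, 2030/11/13, which is the date cancellation becomes effective.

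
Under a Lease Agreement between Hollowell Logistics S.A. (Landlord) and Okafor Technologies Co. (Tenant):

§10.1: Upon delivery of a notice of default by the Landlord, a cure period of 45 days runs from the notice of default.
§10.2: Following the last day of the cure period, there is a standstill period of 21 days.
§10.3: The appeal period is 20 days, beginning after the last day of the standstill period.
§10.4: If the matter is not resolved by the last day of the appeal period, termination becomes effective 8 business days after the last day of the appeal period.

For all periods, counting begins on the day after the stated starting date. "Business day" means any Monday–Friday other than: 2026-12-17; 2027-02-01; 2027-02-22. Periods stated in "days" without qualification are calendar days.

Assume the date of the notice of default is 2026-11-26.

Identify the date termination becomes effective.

2027-03-04

The last day of the cure period: 2026-11-26 + 45 days = 2027-01-10.
The last day of the standstill period: 21 calendar days after 2027-01-10 is 2027-01-31.
The last day of the appeal period: 20 calendar days after 2027-01-31 is 2027-02-20.
The date termination becomes effective: 8 business days after Saturday, 2027-02-20, skipping weekends and the listed holiday on Feb 22 — Feb 23, Feb 24, Feb 25, Feb 26, Mar 1, Mar 2, Mar 3, Mar 4 — lands on Thursday, 2027-03-04.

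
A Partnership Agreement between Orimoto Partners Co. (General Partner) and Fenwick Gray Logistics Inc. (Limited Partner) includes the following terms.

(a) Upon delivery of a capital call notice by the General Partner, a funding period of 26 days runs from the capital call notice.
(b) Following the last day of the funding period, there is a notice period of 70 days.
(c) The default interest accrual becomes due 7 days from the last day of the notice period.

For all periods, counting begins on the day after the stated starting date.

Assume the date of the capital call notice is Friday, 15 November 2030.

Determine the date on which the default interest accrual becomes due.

Adding 26 calendar days to 15 November 2030 gives 11 December 2030, which is the last day of the funding period.
Adding 70 calendar days to 11 December 2030 gives 19 February 2031, which is the last day of the notice period.
The date on which the default interest accrual becomes due: 19 February 2031 + 7 days = 26 February 2031.

26 February 2031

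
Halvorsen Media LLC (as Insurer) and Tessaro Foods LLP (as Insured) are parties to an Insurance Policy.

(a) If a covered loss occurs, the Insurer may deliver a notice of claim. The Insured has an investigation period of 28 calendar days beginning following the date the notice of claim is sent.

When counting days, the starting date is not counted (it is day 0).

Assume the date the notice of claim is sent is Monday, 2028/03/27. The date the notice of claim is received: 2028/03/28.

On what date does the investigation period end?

2028/04/24

The last day of the investigation period: 2028/03/27 + 28 days = 2028/04/24.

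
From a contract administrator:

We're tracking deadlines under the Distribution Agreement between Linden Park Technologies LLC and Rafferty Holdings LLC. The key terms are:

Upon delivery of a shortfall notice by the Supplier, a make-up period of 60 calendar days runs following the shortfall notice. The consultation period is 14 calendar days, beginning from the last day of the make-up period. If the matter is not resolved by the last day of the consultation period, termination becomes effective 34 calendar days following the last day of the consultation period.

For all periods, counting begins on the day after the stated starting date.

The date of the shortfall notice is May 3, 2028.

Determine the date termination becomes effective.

August 19, 2028

The last day of the make-up period: 60 calendar days after May 3, 2028 is July 2, 2028.
The last day of the consultation period: July 2, 2028 + 14 days = July 16, 2028.
The date termination becomes effective: July 16, 2028 + 34 days = August 19, 2028.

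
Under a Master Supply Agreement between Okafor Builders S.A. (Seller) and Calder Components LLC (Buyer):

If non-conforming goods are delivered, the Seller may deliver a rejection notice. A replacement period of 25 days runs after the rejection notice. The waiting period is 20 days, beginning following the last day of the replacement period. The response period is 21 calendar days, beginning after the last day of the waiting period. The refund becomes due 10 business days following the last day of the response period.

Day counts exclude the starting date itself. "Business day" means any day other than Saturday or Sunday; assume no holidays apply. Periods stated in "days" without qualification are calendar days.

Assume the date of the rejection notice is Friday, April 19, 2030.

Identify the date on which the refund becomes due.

The last day of the replacement period: April 19, 2030 + 25 days = May 14, 2030.
The last day of the waiting period: 20 calendar days after May 14, 2030 is June 3, 2030.
The last day of the response period: 21 calendar days after June 3, 2030 is June 24, 2030.
The date on which the refund becomes due: 10 business days after Monday, June 24, 2030, skipping weekends — Jun 25, Jun 26, Jun 27, Jun 28, Jul 1, Jul 2, Jul 3, Jul 4, Jul 5, Jul 8 — lands on Monday, July 8, 2030.

July 8, 2030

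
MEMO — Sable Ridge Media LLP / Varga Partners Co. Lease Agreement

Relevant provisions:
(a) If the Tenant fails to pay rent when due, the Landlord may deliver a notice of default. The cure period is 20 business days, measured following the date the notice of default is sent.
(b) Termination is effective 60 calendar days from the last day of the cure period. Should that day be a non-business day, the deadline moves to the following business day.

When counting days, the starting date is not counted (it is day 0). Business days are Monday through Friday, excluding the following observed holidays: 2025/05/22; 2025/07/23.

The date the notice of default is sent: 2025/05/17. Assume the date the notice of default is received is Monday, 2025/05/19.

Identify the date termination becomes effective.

2025/08/15

From Saturday, 2025/05/17, 20 business days (May 19, May 20, May 21, May 23, …, Jun 12, Jun 13, Jun 16, skipping weekends and the listed holiday on May 22) brings us to Monday, 2025/06/16, which is the last day of the cure period.
Adding 60 calendar days to 2025/06/16 gives 2025/08/15, which is the date termination becomes effective. 2025/08/15 is a Friday and is not a listed holiday, so no roll-forward applies.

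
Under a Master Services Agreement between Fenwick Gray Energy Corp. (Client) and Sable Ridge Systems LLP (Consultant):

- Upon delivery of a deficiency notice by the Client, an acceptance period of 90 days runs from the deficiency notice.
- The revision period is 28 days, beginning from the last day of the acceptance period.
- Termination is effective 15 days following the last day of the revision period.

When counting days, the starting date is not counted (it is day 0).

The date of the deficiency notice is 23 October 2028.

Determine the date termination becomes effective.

5 March 2029

The last day of the acceptance period: 90 calendar days after 23 October 2028 is 21 January 2029.
The last day of the revision period: 21 January 2029 + 28 days = 18 February 2029.
Adding 15 calendar days to 18 February 2029 gives 5 March 2029, which is the date termination becomes effective.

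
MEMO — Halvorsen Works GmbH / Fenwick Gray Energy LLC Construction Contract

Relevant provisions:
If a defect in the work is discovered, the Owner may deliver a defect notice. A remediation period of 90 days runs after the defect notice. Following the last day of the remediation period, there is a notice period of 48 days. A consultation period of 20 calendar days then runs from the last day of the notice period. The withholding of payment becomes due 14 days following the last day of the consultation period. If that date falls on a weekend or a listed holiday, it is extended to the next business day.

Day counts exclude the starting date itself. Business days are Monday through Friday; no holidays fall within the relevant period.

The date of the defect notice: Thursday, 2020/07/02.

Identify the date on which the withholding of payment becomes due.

2020/12/21

The last day of the remediation period: 90 calendar days after 2020/07/02 is 2020/09/30.
The last day of the notice period: 48 calendar days after 2020/09/30 is 2020/11/17.
Adding 20 calendar days to 2020/11/17 gives 2020/12/07, which is the last day of the consultation period.
Adding 14 calendar days to 2020/12/07 gives 2020/12/21, which is the date on which the withholding of payment becomes due. 2020/12/21 is a Monday, so no roll-forward applies.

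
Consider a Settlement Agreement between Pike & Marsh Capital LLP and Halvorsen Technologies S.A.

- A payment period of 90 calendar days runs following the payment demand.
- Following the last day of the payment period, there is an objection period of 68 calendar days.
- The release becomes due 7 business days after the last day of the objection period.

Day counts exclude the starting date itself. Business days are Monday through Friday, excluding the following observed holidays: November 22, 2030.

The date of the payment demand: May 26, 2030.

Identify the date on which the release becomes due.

The last day of the payment period: May 26, 2030 + 90 days = August 24, 2030.
The last day of the objection period: 68 calendar days after August 24, 2030 is October 31, 2030.
From Thursday, October 31, 2030, 7 business days (Nov 1, Nov 4, Nov 5, Nov 6, Nov 7, Nov 8, Nov 11, skipping weekends) brings us to Monday, November 11, 2030, which is the date on which the release becomes due.

November 11, 2030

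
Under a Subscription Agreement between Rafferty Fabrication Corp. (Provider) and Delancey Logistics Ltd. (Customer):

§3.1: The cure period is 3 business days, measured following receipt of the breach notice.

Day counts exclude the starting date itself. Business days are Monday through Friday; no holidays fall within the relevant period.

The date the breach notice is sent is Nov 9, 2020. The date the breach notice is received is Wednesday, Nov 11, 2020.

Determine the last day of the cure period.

Nov 16, 2020

The last day of the cure period: 3 business days after Wednesday, Nov 11, 2020, skipping weekends — Nov 12, Nov 13, Nov 16 — lands on Monday, Nov 16, 2020.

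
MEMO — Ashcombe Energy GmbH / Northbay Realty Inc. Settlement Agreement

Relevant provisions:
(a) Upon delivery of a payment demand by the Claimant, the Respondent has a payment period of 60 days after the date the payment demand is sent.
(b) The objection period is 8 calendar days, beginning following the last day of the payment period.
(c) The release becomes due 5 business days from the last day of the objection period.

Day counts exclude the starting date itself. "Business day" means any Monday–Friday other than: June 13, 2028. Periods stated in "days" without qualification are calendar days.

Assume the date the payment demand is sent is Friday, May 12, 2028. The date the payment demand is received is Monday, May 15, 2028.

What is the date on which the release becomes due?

The last day of the payment period: May 12, 2028 + 60 days = July 11, 2028.
Adding 8 calendar days to July 11, 2028 gives July 19, 2028, which is the last day of the objection period.
The date on which the release becomes due: 5 business days after Wednesday, July 19, 2028, skipping weekends — Jul 20, Jul 21, Jul 24, Jul 25, Jul 26 — lands on Wednesday, July 26, 2028.

July 26, 2028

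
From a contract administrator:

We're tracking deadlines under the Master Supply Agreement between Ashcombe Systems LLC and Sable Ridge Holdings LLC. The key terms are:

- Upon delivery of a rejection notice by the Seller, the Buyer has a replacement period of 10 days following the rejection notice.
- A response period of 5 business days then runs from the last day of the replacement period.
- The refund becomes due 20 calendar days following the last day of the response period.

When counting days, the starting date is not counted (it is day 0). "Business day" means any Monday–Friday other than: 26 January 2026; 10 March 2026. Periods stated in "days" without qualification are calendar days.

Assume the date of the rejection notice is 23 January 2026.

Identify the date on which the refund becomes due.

The last day of the replacement period: 23 January 2026 + 10 days = 2 February 2026.
The last day of the response period: counting 5 business days from Monday, 2 February 2026 (Feb 3, Feb 4, Feb 5, Feb 6, Feb 9, skipping weekends) reaches Monday, 9 February 2026.
Adding 20 calendar days to 9 February 2026 gives 1 March 2026, which is the date on which the refund becomes due.

1 March 2026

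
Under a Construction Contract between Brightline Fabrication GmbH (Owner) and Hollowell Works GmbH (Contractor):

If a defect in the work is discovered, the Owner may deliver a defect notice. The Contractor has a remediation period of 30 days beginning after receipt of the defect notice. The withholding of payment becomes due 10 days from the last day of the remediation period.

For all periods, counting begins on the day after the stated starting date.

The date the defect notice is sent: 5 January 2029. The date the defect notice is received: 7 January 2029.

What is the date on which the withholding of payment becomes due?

The last day of the remediation period: 30 calendar days after 7 January 2029 is 6 February 2029.
Adding 10 calendar days to 6 February 2029 gives 16 February 2029, which is the date on which the withholding of payment becomes due.

16 February 2029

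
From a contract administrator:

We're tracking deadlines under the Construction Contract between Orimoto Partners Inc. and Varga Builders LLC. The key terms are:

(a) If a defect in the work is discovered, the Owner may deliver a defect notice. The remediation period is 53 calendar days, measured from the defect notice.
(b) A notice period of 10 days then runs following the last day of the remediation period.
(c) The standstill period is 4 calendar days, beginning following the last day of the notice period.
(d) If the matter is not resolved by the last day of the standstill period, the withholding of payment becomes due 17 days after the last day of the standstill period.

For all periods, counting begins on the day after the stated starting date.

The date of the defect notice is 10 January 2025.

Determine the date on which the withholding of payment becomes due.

4 April 2025

The last day of the remediation period: 53 calendar days after 10 January 2025 is 4 March 2025.
Adding 10 calendar days to 4 March 2025 gives 14 March 2025, which is the last day of the notice period.
Adding 4 calendar days to 14 March 2025 gives 18 March 2025, which is the last day of the standstill period.
The date on which the withholding of payment becomes due: 18 March 2025 + 17 days = 4 April 2025.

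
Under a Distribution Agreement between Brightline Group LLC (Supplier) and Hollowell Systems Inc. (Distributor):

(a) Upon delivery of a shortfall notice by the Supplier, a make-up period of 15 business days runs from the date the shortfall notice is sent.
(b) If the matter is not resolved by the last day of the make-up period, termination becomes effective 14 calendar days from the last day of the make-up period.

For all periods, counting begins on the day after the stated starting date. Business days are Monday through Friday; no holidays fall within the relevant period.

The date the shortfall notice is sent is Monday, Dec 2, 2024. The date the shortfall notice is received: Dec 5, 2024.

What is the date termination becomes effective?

From Monday, Dec 2, 2024, 15 business days (Dec 3, Dec 4, Dec 5, Dec 6, …, Dec 19, Dec 20, Dec 23, skipping weekends) brings us to Monday, Dec 23, 2024, which is the last day of the make-up period.
Adding 14 calendar days to Dec 23, 2024 gives Jan 6, 2025, which is the date termination becomes effective.

Jan 6, 2025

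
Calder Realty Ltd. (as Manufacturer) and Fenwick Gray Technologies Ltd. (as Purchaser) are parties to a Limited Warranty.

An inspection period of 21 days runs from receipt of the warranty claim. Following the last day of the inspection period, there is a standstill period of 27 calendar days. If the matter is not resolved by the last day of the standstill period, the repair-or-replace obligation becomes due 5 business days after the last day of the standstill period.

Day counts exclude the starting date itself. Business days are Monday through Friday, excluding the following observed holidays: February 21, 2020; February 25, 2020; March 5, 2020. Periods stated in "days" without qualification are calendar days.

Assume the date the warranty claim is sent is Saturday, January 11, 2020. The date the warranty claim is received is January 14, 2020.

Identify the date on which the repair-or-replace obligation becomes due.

The last day of the inspection period: 21 calendar days after January 14, 2020 is February 4, 2020.
The last day of the standstill period: February 4, 2020 + 27 days = March 2, 2020.
The date on which the repair-or-replace obligation becomes due: counting 5 business days from Monday, March 2, 2020 (Mar 3, Mar 4, Mar 6, Mar 9, Mar 10, skipping weekends and the listed holiday on Mar 5) reaches Tuesday, March 10, 2020.

March 10, 2020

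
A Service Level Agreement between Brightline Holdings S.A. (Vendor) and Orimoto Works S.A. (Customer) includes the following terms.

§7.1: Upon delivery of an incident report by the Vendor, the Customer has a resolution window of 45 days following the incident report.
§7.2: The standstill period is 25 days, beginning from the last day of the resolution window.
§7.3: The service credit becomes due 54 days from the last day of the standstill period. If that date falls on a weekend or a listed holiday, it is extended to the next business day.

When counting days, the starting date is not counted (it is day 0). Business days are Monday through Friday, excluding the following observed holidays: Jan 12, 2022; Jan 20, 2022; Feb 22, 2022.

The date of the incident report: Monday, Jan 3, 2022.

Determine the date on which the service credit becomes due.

May 9, 2022

Adding 45 calendar days to Jan 3, 2022 gives Feb 17, 2022, which is the last day of the resolution window.
The last day of the standstill period: Feb 17, 2022 + 25 days = Mar 14, 2022.
Adding 54 calendar days to Mar 14, 2022 gives May 7, 2022, which is the date on which the service credit becomes due. That falls on a Saturday, so it rolls to the next business day, Monday, May 9, 2022.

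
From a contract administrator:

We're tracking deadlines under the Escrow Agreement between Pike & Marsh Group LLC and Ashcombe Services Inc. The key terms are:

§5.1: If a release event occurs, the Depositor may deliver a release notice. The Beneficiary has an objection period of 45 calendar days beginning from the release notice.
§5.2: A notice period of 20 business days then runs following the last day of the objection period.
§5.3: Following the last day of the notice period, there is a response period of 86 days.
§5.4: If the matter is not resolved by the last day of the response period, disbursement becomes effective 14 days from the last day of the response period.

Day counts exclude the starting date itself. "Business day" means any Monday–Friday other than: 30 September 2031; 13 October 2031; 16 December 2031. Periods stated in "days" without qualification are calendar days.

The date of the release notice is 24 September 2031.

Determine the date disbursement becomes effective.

14 March 2032

The last day of the objection period: 24 September 2031 + 45 days = 8 November 2031.
The last day of the notice period: counting 20 business days from Saturday, 8 November 2031 (Nov 10, Nov 11, Nov 12, Nov 13, …, Dec 3, Dec 4, Dec 5, skipping weekends) reaches Friday, 5 December 2031.
The last day of the response period: 5 December 2031 + 86 days = 29 February 2032.
Adding 14 calendar days to 29 February 2032 gives 14 March 2032, which is the date disbursement becomes effective.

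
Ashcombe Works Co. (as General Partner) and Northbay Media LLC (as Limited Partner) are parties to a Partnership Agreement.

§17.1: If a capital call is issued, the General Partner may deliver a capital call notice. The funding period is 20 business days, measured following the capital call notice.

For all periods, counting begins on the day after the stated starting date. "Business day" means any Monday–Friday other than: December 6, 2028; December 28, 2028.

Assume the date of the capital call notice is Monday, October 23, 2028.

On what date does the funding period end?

The last day of the funding period: counting 20 business days from Monday, October 23, 2028 (Oct 24, Oct 25, Oct 26, Oct 27, …, Nov 16, Nov 17, Nov 20, skipping weekends) reaches Monday, November 20, 2028.

November 20, 2028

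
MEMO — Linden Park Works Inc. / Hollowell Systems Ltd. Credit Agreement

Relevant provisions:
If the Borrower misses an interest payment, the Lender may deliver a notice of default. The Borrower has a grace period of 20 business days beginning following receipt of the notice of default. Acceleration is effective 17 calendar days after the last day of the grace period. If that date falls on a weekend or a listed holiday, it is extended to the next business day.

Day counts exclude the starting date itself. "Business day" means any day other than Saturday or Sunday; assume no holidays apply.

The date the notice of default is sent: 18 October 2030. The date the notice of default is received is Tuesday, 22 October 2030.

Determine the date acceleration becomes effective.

The last day of the grace period: counting 20 business days from Tuesday, 22 October 2030 (Oct 23, Oct 24, Oct 25, Oct 28, …, Nov 15, Nov 18, Nov 19, skipping weekends) reaches Tuesday, 19 November 2030.
The date acceleration becomes effective: 17 calendar days after 19 November 2030 is 6 December 2030. 6 December 2030 is a Friday, so no roll-forward applies.

6 December 2030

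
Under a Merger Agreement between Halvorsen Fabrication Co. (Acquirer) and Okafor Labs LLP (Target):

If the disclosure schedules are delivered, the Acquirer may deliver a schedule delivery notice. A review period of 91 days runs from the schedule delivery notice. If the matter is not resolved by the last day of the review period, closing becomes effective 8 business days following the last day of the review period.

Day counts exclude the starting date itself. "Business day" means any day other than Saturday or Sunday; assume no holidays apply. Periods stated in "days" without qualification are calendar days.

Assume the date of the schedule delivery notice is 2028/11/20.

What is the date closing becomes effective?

2029/03/01

The last day of the review period: 91 calendar days after 2028/11/20 is 2029/02/19.
From Monday, 2029/02/19, 8 business days (Feb 20, Feb 21, Feb 22, Feb 23, Feb 26, Feb 27, Feb 28, Mar 1, skipping weekends) brings us to Thursday, 2029/03/01, which is the date closing becomes effective.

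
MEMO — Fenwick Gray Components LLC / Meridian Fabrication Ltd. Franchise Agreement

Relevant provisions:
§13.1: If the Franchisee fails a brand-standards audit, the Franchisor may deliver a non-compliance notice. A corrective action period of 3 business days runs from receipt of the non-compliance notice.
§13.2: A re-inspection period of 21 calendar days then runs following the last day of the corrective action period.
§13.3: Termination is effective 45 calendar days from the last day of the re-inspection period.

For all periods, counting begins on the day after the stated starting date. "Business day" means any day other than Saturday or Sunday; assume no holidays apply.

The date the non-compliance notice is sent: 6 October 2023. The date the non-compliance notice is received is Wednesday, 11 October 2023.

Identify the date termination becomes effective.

The last day of the corrective action period: counting 3 business days from Wednesday, 11 October 2023 (Oct 12, Oct 13, Oct 16, skipping weekends) reaches Monday, 16 October 2023.
The last day of the re-inspection period: 16 October 2023 + 21 days = 6 November 2023.
The date termination becomes effective: 6 November 2023 + 45 days = 21 December 2023.

21 December 2023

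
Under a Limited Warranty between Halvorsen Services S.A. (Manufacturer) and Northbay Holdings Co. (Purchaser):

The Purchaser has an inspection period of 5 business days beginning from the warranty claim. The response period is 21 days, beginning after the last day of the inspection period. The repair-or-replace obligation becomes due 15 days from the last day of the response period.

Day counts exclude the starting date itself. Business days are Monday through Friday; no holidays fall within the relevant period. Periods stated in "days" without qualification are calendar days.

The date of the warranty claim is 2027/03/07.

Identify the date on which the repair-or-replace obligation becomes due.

2027/04/17

From Sunday, 2027/03/07, 5 business days (Mar 8, Mar 9, Mar 10, Mar 11, Mar 12, skipping weekends) brings us to Friday, 2027/03/12, which is the last day of the inspection period.
The last day of the response period: 2027/03/12 + 21 days = 2027/04/02.
Adding 15 calendar days to 2027/04/02 gives 2027/04/17, which is the date on which the repair-or-replace obligation becomes due.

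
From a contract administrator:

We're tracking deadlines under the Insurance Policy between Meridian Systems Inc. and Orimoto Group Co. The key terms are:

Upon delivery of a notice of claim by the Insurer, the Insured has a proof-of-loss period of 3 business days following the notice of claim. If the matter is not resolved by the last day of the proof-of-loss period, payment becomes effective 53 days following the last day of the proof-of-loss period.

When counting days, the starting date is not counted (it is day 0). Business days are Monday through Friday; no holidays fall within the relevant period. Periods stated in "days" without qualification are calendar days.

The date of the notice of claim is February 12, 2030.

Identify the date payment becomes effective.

The last day of the proof-of-loss period: counting 3 business days from Tuesday, February 12, 2030 (Feb 13, Feb 14, Feb 15, skipping weekends) reaches Friday, February 15, 2030.
The date payment becomes effective: 53 calendar days after February 15, 2030 is April 9, 2030.

April 9, 2030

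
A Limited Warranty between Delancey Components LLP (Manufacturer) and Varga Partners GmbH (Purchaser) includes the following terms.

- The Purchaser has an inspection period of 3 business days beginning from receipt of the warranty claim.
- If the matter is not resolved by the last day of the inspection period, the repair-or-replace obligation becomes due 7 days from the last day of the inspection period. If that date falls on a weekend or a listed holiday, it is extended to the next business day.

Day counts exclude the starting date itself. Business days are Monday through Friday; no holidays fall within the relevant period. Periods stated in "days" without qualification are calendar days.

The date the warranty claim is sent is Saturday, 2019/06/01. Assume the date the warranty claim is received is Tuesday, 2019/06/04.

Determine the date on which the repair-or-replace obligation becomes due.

The last day of the inspection period: counting 3 business days from Tuesday, 2019/06/04 (Jun 5, Jun 6, Jun 7, skipping weekends) reaches Friday, 2019/06/07.
The date on which the repair-or-replace obligation becomes due: 7 calendar days after 2019/06/07 is 2019/06/14. 2019/06/14 is a Friday, so no roll-forward applies.

2019/06/14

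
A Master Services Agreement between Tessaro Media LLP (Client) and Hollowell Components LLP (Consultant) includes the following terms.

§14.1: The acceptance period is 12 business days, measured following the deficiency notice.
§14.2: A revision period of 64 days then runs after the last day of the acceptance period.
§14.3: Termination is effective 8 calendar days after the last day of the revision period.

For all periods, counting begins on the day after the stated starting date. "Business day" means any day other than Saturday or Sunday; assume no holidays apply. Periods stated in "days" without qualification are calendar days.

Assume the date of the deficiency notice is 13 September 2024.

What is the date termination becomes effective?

The last day of the acceptance period: counting 12 business days from Friday, 13 September 2024 (Sep 16, Sep 17, Sep 18, Sep 19, …, Sep 27, Sep 30, Oct 1, skipping weekends) reaches Tuesday, 1 October 2024.
The last day of the revision period: 64 calendar days after 1 October 2024 is 4 December 2024.
The date termination becomes effective: 8 calendar days after 4 December 2024 is 12 December 2024.

12 December 2024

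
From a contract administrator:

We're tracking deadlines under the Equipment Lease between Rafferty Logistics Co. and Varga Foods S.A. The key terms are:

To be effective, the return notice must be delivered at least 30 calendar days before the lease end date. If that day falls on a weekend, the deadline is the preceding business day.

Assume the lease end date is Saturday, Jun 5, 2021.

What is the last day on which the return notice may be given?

May 6, 2021

Jun 5, 2021 minus 30 days is May 6, 2021. That is a Thursday, so no adjustment is needed.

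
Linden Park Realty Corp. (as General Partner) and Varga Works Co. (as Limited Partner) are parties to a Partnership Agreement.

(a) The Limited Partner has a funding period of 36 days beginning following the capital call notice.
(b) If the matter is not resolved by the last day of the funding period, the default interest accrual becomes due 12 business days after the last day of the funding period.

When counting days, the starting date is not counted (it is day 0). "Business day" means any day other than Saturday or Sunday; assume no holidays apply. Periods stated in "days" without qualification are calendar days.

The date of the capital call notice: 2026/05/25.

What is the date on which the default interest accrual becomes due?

2026/07/16

The last day of the funding period: 2026/05/25 + 36 days = 2026/06/30.
The date on which the default interest accrual becomes due: 12 business days after Tuesday, 2026/06/30, skipping weekends — Jul 1, Jul 2, Jul 3, Jul 6, …, Jul 14, Jul 15, Jul 16 — lands on Thursday, 2026/07/16.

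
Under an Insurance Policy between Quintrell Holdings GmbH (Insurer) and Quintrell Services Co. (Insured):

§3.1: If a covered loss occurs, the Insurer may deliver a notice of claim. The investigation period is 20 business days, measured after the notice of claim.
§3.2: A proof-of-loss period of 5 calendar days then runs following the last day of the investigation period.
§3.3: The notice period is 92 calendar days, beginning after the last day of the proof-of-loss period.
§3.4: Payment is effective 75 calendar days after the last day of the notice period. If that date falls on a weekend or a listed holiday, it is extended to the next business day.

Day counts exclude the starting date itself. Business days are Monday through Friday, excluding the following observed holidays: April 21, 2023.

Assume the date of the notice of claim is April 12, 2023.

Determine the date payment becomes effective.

October 30, 2023

The last day of the investigation period: counting 20 business days from Wednesday, April 12, 2023 (Apr 13, Apr 14, Apr 17, Apr 18, …, May 9, May 10, May 11, skipping weekends and the listed holiday on Apr 21) reaches Thursday, May 11, 2023.
Adding 5 calendar days to May 11, 2023 gives May 16, 2023, which is the last day of the proof-of-loss period.
The last day of the notice period: May 16, 2023 + 92 days = August 16, 2023.
The date payment becomes effective: August 16, 2023 + 75 days = October 30, 2023. October 30, 2023 is a Monday and is not a listed holiday, so no roll-forward applies.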